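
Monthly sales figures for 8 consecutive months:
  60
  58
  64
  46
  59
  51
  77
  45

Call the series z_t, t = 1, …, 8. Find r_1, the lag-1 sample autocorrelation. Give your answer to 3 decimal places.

-0.614

Mean z̄ = (60 + 58 + 64 + 46 + 59 + 51 + 77 + 45)/8 = 57.5000
Deviations from mean: 2.5000, 0.5000, 6.5000, -11.5000, 1.5000, -6.5000, 19.5000, -12.5000
Σ(z_t−z̄)(z_{t+1}−z̄) = (1.2500) + (3.2500) + (-74.7500) + (-17.2500) + (-9.7500) + (-126.7500) + (-243.7500) = -467.7500
Denominator Σ(z_t−z̄)² = 762.0000
r_1 = -467.7500 / 762.0000 = -0.614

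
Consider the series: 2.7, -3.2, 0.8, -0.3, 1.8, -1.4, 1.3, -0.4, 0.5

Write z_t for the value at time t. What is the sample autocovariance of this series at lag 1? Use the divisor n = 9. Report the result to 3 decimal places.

Mean z̄ = (2.7 − 3.2 + 0.8 − 0.3 + 1.8 − 1.4 + 1.3 − 0.4 + 0.5)/9 = 0.2000
Σ_{t=1}^{8}(z_t−z̄)(z_{t+1}−z̄) = -16.8000
γ_1 = -16.8000 / 9 = -1.867

-1.867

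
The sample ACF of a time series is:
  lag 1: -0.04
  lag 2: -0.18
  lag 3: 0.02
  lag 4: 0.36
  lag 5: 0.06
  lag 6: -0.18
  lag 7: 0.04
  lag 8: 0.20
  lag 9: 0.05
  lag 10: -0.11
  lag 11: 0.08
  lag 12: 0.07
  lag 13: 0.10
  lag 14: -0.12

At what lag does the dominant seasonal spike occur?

The largest autocorrelation is r_4 = 0.36, with a weaker echo at lag 8 (0.20); the remaining lags stay at or below 0.10.
The dominant spike at lag 4 indicates a seasonal period of 4.

4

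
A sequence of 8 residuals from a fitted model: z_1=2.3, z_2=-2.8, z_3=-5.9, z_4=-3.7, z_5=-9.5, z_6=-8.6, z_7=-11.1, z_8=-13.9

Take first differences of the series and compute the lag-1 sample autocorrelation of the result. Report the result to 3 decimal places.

First differences Δz: -5.1, -3.1, 2.2, -5.8, 0.9, -2.5, -2.8
Mean of differences = -2.3143
Numerator Σ(Δz_t−Δz̄)(Δz_{t+1}−Δz̄) = -28.8045
Denominator Σ(Δz_t−Δz̄)² = 51.5086
r_1(Δz) = -28.8045 / 51.5086 = -0.559

-0.559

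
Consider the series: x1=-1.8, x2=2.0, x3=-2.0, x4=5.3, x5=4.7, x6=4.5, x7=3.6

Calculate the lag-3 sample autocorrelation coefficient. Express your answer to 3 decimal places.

-0.329

Mean x̄ = (-1.8 + 2.0 − 2.0 + 5.3 + 4.7 + 4.5 + 3.6)/7 = 2.3286
Deviations from mean: -4.1286, -0.3286, -4.3286, 2.9714, 2.3714, 2.1714, 1.2714
Σ(x_t−x̄)(x_{t+3}−x̄) = (-12.2678) + (-0.7792) + (-9.3992) + (3.7780) = -18.6682
Denominator Σ(x_t−x̄)² = 56.6743
r_3 = -18.6682 / 56.6743 = -0.329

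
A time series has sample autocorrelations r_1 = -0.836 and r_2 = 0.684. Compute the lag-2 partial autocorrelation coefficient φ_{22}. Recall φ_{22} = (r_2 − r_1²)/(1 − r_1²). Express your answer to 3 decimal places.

-0.049

φ_{22} = (r_2 − r_1²) / (1 − r_1²)
r_1² = (-0.836)² = 0.698896
Numerator = 0.684 − 0.6989 = -0.0149; denominator = 1 − 0.6989 = 0.3011
φ_{22} = -0.0149 / 0.3011 = -0.049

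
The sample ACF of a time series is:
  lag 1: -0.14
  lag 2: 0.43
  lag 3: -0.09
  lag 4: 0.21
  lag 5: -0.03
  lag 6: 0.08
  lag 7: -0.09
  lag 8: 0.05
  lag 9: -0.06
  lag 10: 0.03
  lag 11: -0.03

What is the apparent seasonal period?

2

The largest autocorrelation is r_2 = 0.43, with a weaker echo at lag 4 (0.21); the remaining lags stay at or below 0.08.
The dominant spike at lag 2 indicates a seasonal period of 2.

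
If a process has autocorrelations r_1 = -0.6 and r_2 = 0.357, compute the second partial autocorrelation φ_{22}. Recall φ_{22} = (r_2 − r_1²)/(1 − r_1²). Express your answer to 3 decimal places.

-0.005

φ_{22} = (r_2 − r_1²) / (1 − r_1²)
r_1² = (-0.6)² = 0.36
Numerator = 0.357 − 0.3600 = -0.0030; denominator = 1 − 0.3600 = 0.6400
φ_{22} = -0.0030 / 0.6400 = -0.005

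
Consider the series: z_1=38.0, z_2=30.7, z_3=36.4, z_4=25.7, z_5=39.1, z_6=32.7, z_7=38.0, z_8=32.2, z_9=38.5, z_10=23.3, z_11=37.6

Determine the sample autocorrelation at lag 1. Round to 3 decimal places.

-0.672

Mean z̄ = (38.0 + 30.7 + 36.4 + 25.7 + 39.1 + 32.7 + 38.0 + 32.2 + 38.5 + 23.3 + 37.6)/11 = 33.8364
Numerator Σ_{t=1}^{10}(z_t−z̄)(z_{t+1}−z̄) = -198.7350
Denominator Σ(z_t−z̄)² = 295.8855
r_1 = -198.7350 / 295.8855 = -0.672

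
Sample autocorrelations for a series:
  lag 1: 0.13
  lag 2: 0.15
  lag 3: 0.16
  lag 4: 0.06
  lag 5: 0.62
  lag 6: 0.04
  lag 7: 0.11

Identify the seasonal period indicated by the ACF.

The largest autocorrelation is r_5 = 0.62; the remaining lags stay at or below 0.16.
The dominant spike at lag 5 indicates a seasonal period of 5.

5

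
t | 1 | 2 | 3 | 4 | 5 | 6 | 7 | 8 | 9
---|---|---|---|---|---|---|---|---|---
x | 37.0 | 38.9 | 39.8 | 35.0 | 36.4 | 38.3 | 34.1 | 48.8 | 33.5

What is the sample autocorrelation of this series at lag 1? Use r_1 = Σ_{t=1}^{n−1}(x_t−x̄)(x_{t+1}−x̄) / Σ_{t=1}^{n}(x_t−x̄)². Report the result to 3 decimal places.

Mean x̄ = (37.0 + 38.9 + 39.8 + 35.0 + 36.4 + 38.3 + 34.1 + 48.8 + 33.5)/9 = 37.9778
Numerator Σ_{t=1}^{8}(x_t−x̄)(x_{t+1}−x̄) = -92.1327
Denominator Σ(x_t−x̄)² = 168.7956
r_1 = -92.1327 / 168.7956 = -0.546

-0.546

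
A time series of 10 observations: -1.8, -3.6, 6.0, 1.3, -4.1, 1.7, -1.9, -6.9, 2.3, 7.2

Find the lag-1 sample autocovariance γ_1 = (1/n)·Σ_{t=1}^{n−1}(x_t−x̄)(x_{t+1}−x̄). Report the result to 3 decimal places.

Mean x̄ = (-1.8 − 3.6 + 6.0 + 1.3 − 4.1 + 1.7 − 1.9 − 6.9 + 2.3 + 7.2)/10 = 0.0200
Σ_{t=1}^{9}(x_t−x̄)(x_{t+1}−x̄) = -8.9464
γ_1 = -8.9464 / 10 = -0.895

-0.895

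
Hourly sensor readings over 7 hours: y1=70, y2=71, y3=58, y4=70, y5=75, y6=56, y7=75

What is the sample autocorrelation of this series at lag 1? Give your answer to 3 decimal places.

-0.556

Mean ȳ = (70 + 71 + 58 + 70 + 75 + 56 + 75)/7 = 67.8571
Deviations from mean: 2.1429, 3.1429, -9.8571, 2.1429, 7.1429, -11.8571, 7.1429
Numerator Σ_{t=1}^{6}(y_t−ȳ)(y_{t+1}−ȳ) = -199.4490
Denominator Σ(y_t−ȳ)² = 358.8571
r_1 = -199.4490 / 358.8571 = -0.556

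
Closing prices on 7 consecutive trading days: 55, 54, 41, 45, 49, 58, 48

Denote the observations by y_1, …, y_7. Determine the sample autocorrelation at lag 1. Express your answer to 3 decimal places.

Mean ȳ = (55 + 54 + 41 + 45 + 49 + 58 + 48)/7 = 50.0000
Σ(y_t−ȳ)(y_{t+1}−ȳ) = (20.0000) + (-36.0000) + (45.0000) + (5.0000) + (-8.0000) + (-16.0000) = 10.0000
Denominator Σ(y_t−ȳ)² = 216.0000
r_1 = 10.0000 / 216.0000 = 0.046

0.046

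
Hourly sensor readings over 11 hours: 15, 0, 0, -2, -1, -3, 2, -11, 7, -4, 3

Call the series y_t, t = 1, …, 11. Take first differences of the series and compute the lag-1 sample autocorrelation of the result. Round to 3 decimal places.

First differences Δy: -15, 0, -2, 1, -2, 5, -13, 18, -11, 7
Mean of differences = -1.2000
Numerator Σ(Δy_t−Δȳ)(Δy_{t+1}−Δȳ) = -594.2400
Denominator Σ(Δy_t−Δȳ)² = 907.6000
r_1(Δy) = -594.2400 / 907.6000 = -0.655

-0.655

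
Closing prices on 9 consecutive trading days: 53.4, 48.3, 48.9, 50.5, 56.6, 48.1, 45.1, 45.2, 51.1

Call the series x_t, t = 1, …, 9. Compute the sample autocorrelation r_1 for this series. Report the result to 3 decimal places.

Mean x̄ = (53.4 + 48.3 + 48.9 + 50.5 + 56.6 + 48.1 + 45.1 + 45.2 + 51.1)/9 = 49.6889
Numerator Σ_{t=1}^{8}(x_t−x̄)(x_{t+1}−x̄) = 11.4821
Denominator Σ(x_t−x̄)² = 110.4689
r_1 = 11.4821 / 110.4689 = 0.104

0.104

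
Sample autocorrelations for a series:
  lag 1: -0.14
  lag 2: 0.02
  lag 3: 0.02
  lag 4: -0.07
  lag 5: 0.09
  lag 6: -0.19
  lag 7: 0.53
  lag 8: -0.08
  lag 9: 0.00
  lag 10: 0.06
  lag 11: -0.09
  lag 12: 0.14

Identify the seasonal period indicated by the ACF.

The largest autocorrelation is r_7 = 0.53; the remaining lags stay at or below 0.14.
The dominant spike at lag 7 indicates a seasonal period of 7.

7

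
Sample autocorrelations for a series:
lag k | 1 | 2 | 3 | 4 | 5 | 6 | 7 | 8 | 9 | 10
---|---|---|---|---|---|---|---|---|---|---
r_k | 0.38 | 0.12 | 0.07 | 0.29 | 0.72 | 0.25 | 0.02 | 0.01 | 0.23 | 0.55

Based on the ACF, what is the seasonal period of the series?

The largest autocorrelation is r_5 = 0.72, with a weaker echo at lag 10 (0.55); the remaining lags stay at or below 0.38. The elevated value at lag 1 (0.38), dropping to 0.12 at lag 2, reflects decaying short-term dependence rather than seasonality.
The dominant spike at lag 5 indicates a seasonal period of 5.

5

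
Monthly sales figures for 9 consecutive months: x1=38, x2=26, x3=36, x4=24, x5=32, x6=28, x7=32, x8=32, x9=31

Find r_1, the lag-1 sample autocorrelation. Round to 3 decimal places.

-0.669

Mean x̄ = (38 + 26 + 36 + 24 + 32 + 28 + 32 + 32 + 31)/9 = 31.0000
Numerator Σ_{t=1}^{8}(x_t−x̄)(x_{t+1}−x̄) = -107.0000
Denominator Σ(x_t−x̄)² = 160.0000
r_1 = -107.0000 / 160.0000 = -0.669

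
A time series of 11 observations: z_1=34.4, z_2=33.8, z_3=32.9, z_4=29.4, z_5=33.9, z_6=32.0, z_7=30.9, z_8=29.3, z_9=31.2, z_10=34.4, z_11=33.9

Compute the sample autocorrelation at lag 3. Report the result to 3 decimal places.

-0.312

Mean z̄ = (34.4 + 33.8 + 32.9 + 29.4 + 33.9 + 32.0 + 30.9 + 29.3 + 31.2 + 34.4 + 33.9)/11 = 32.3727
Numerator Σ_{t=1}^{8}(z_t−z̄)(z_{t+3}−z̄) = -11.5995
Denominator Σ(z_t−z̄)² = 37.1618
r_3 = -11.5995 / 37.1618 = -0.312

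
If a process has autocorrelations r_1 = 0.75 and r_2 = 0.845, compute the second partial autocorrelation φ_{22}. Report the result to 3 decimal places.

φ_{22} = (r_2 − r_1²) / (1 − r_1²)
r_1² = (0.75)² = 0.5625
Numerator = 0.845 − 0.5625 = 0.2825; denominator = 1 − 0.5625 = 0.4375
φ_{22} = 0.2825 / 0.4375 = 0.646

0.646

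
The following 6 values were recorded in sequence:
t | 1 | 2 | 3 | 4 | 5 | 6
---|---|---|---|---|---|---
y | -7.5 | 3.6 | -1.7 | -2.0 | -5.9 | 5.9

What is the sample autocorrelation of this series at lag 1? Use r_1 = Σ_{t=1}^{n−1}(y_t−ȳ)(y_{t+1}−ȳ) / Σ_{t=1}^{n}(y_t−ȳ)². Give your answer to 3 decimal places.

-0.455

Mean ȳ = (-7.5 + 3.6 − 1.7 − 2.0 − 5.9 + 5.9)/6 = -1.2667
Numerator Σ_{t=1}^{5}(y_t−ȳ)(y_{t+1}−ȳ) = -61.9344
Denominator Σ(y_t−ȳ)² = 136.0933
r_1 = -61.9344 / 136.0933 = -0.455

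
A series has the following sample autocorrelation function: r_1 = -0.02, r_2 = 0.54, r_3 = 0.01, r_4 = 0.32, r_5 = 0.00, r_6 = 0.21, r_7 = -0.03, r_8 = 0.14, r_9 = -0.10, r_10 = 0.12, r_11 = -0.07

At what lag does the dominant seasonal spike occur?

The largest autocorrelation is r_2 = 0.54, with weaker echoes at lags 4 (0.32) and 6 (0.21); the remaining lags stay at or below 0.14.
The dominant spike at lag 2 indicates a seasonal period of 2.

2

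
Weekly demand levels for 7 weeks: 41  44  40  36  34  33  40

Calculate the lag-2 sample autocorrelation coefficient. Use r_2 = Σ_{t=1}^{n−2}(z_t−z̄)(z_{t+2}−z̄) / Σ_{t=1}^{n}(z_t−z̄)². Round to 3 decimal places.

-0.113

Mean z̄ = (41 + 44 + 40 + 36 + 34 + 33 + 40)/7 = 38.2857
Deviations from mean: 2.7143, 5.7143, 1.7143, -2.2857, -4.2857, -5.2857, 1.7143
Numerator Σ_{t=1}^{5}(z_t−z̄)(z_{t+2}−z̄) = -11.0204
Denominator Σ(z_t−z̄)² = 97.4286
r_2 = -11.0204 / 97.4286 = -0.113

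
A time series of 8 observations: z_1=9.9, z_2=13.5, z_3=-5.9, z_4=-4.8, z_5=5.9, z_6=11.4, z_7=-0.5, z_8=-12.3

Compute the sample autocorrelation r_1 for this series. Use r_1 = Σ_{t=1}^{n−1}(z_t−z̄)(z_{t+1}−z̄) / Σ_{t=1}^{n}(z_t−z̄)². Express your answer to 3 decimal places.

0.121

Mean z̄ = (9.9 + 13.5 − 5.9 − 4.8 + 5.9 + 11.4 − 0.5 − 12.3)/8 = 2.1500
Deviations from mean: 7.7500, 11.3500, -8.0500, -6.9500, 3.7500, 9.2500, -2.6500, -14.4500
Numerator Σ_{t=1}^{7}(z_t−z̄)(z_{t+1}−z̄) = 74.9475
Denominator Σ(z_t−z̄)² = 617.4400
r_1 = 74.9475 / 617.4400 = 0.121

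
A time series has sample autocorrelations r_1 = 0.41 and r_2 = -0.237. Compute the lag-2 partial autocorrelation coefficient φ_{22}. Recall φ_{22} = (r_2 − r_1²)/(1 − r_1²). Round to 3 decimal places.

-0.487

φ_{22} = (r_2 − r_1²) / (1 − r_1²)
r_1² = (0.41)² = 0.1681
Numerator = -0.237 − 0.1681 = -0.4051; denominator = 1 − 0.1681 = 0.8319
φ_{22} = -0.4051 / 0.8319 = -0.487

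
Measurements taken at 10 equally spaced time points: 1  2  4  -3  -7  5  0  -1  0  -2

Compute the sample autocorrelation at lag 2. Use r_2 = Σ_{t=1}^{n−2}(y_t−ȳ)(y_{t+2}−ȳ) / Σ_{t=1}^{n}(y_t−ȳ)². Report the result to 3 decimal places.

-0.443

Mean ȳ = (1 + 2 + 4 − 3 − 7 + 5 + 0 − 1 + 0 − 2)/10 = -0.1000
Numerator Σ_{t=1}^{8}(y_t−ȳ)(y_{t+2}−ȳ) = -48.2200
Denominator Σ(y_t−ȳ)² = 108.9000
r_2 = -48.2200 / 108.9000 = -0.443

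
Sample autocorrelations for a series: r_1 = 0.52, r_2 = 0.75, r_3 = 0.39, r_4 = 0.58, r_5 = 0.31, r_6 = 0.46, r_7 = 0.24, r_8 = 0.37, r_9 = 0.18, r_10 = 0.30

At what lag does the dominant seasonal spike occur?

The largest autocorrelation is r_2 = 0.75, with a weaker echo at lag 4 (0.58); the remaining lags stay at or below 0.52.
The dominant spike at lag 2 indicates a seasonal period of 2.

2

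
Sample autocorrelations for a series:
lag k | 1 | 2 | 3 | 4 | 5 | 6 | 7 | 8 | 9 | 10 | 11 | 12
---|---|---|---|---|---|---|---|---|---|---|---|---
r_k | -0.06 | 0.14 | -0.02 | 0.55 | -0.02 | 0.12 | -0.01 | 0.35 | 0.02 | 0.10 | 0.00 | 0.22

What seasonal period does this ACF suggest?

4

The largest autocorrelation is r_4 = 0.55, with weaker echoes at lags 8 (0.35) and 12 (0.22); the remaining lags stay at or below 0.14.
The dominant spike at lag 4 indicates a seasonal period of 4.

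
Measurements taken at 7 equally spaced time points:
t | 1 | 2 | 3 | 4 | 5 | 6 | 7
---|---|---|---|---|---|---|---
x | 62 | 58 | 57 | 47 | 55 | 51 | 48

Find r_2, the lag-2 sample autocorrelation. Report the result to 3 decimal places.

0.076

Mean x̄ = (62 + 58 + 57 + 47 + 55 + 51 + 48)/7 = 54.0000
Deviations from mean: 8.0000, 4.0000, 3.0000, -7.0000, 1.0000, -3.0000, -6.0000
Numerator Σ_{t=1}^{5}(x_t−x̄)(x_{t+2}−x̄) = 14.0000
Denominator Σ(x_t−x̄)² = 184.0000
r_2 = 14.0000 / 184.0000 = 0.076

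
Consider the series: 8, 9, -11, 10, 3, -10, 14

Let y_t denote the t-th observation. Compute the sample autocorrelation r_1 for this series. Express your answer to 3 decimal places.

Mean ȳ = (8 + 9 − 11 + 10 + 3 − 10 + 14)/7 = 3.2857
Deviations from mean: 4.7143, 5.7143, -14.2857, 6.7143, -0.2857, -13.2857, 10.7143
Σ(y_t−ȳ)(y_{t+1}−ȳ) = (26.9388) + (-81.6327) + (-95.9184) + (-1.9184) + (3.7959) + (-142.3469) = -291.0816
Denominator Σ(y_t−ȳ)² = 595.4286
r_1 = -291.0816 / 595.4286 = -0.489

-0.489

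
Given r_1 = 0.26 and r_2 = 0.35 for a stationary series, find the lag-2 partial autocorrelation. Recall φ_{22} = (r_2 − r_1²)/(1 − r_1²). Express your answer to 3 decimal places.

0.303

φ_{22} = (r_2 − r_1²) / (1 − r_1²)
r_1² = (0.26)² = 0.0676
Numerator = 0.35 − 0.0676 = 0.2824; denominator = 1 − 0.0676 = 0.9324
φ_{22} = 0.2824 / 0.9324 = 0.303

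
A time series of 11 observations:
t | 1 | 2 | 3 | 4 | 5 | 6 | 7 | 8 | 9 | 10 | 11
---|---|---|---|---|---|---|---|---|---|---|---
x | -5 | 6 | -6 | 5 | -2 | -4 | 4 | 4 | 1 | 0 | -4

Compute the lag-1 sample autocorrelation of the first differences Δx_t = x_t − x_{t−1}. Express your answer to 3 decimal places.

-0.634

First differences Δx: 11, -12, 11, -7, -2, 8, 0, -3, -1, -4
Mean of differences = 0.1000
Numerator Σ(Δx_t−Δx̄)(Δx_{t+1}−Δx̄) = -335.4100
Denominator Σ(Δx_t−Δx̄)² = 528.9000
r_1(Δx) = -335.4100 / 528.9000 = -0.634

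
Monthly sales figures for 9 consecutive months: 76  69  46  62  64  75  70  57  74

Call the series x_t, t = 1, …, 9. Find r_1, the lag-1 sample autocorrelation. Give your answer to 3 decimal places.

-0.044

Mean x̄ = (76 + 69 + 46 + 62 + 64 + 75 + 70 + 57 + 74)/9 = 65.8889
Numerator Σ_{t=1}^{8}(x_t−x̄)(x_{t+1}−x̄) = -34.1235
Denominator Σ(x_t−x̄)² = 770.8889
r_1 = -34.1235 / 770.8889 = -0.044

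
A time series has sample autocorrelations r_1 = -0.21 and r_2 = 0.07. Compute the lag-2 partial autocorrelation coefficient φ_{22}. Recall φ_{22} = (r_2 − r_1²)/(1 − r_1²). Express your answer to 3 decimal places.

φ_{22} = (r_2 − r_1²) / (1 − r_1²)
r_1² = (-0.21)² = 0.0441
Numerator = 0.07 − 0.0441 = 0.0259; denominator = 1 − 0.0441 = 0.9559
φ_{22} = 0.0259 / 0.9559 = 0.027

0.027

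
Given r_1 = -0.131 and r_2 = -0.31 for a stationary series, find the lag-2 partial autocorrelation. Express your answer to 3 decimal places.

φ_{22} = (r_2 − r_1²) / (1 − r_1²)
r_1² = (-0.131)² = 0.017161
Numerator = -0.31 − 0.0172 = -0.3272; denominator = 1 − 0.0172 = 0.9828
φ_{22} = -0.3272 / 0.9828 = -0.333

-0.333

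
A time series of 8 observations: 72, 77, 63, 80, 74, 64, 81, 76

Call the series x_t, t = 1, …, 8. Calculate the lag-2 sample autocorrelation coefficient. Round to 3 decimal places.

Mean x̄ = (72 + 77 + 63 + 80 + 74 + 64 + 81 + 76)/8 = 73.3750
Deviations from mean: -1.3750, 3.6250, -10.3750, 6.6250, 0.6250, -9.3750, 7.6250, 2.6250
Σ(x_t−x̄)(x_{t+2}−x̄) = (14.2656) + (24.0156) + (-6.4844) + (-62.1094) + (4.7656) + (-24.6094) = -50.1563
Denominator Σ(x_t−x̄)² = 319.8750
r_2 = -50.1563 / 319.8750 = -0.157

-0.157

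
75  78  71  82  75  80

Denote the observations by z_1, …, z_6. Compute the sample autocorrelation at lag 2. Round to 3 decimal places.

0.555

Mean z̄ = (75 + 78 + 71 + 82 + 75 + 80)/6 = 76.8333
Σ(z_t−z̄)(z_{t+2}−z̄) = (10.6944) + (6.0278) + (10.6944) + (16.3611) = 43.7778
Denominator Σ(z_t−z̄)² = 78.8333
r_2 = 43.7778 / 78.8333 = 0.555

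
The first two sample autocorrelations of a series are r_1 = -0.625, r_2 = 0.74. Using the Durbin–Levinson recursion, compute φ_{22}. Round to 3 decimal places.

φ_{22} = (r_2 − r_1²) / (1 − r_1²)
r_1² = (-0.625)² = 0.390625
Numerator = 0.74 − 0.3906 = 0.3494; denominator = 1 − 0.3906 = 0.6094
φ_{22} = 0.3494 / 0.6094 = 0.573

0.573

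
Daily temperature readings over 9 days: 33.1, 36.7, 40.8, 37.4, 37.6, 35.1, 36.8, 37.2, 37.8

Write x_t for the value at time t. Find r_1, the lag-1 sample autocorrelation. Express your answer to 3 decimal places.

Mean x̄ = (33.1 + 36.7 + 40.8 + 37.4 + 37.6 + 35.1 + 36.8 + 37.2 + 37.8)/9 = 36.9444
Numerator Σ_{t=1}^{8}(x_t−x̄)(x_{t+1}−x̄) = 1.2914
Denominator Σ(x_t−x̄)² = 34.5622
r_1 = 1.2914 / 34.5622 = 0.037

0.037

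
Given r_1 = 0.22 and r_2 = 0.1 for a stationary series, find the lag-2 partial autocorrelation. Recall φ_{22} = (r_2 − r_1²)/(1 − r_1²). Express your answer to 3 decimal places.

φ_{22} = (r_2 − r_1²) / (1 − r_1²)
r_1² = (0.22)² = 0.0484
Numerator = 0.1 − 0.0484 = 0.0516; denominator = 1 − 0.0484 = 0.9516
φ_{22} = 0.0516 / 0.9516 = 0.054

0.054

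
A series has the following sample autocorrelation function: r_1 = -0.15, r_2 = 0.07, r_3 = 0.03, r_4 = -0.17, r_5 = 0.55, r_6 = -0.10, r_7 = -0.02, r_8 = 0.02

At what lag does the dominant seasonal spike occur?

5

The largest autocorrelation is r_5 = 0.55; the remaining lags stay at or below 0.07.
The dominant spike at lag 5 indicates a seasonal period of 5.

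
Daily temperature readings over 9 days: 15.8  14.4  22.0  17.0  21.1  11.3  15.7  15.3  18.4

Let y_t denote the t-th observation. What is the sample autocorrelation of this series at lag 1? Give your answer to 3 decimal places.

Mean ȳ = (15.8 + 14.4 + 22.0 + 17.0 + 21.1 + 11.3 + 15.7 + 15.3 + 18.4)/9 = 16.7778
Numerator Σ_{t=1}^{8}(y_t−ȳ)(y_{t+1}−ȳ) = -26.5483
Denominator Σ(y_t−ȳ)² = 88.5956
r_1 = -26.5483 / 88.5956 = -0.300

-0.300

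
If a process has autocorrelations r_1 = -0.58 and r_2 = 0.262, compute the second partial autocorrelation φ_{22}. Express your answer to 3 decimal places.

-0.112

φ_{22} = (r_2 − r_1²) / (1 − r_1²)
r_1² = (-0.58)² = 0.3364
Numerator = 0.262 − 0.3364 = -0.0744; denominator = 1 − 0.3364 = 0.6636
φ_{22} = -0.0744 / 0.6636 = -0.112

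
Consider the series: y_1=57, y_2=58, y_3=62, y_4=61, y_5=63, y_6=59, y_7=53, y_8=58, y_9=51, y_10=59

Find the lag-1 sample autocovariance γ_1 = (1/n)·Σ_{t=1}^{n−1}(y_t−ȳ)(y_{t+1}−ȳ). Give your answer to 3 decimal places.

Mean ȳ = (57 + 58 + 62 + 61 + 63 + 59 + 53 + 58 + 51 + 59)/10 = 58.1000
Σ_{t=1}^{9}(y_t−ȳ)(y_{t+1}−ȳ) = 19.8900
γ_1 = 19.8900 / 10 = 1.989

1.989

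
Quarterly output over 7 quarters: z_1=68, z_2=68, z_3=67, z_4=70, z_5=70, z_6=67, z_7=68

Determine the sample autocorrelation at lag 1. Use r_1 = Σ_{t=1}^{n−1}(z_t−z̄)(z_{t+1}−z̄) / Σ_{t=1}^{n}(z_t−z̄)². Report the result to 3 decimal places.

Mean z̄ = (68 + 68 + 67 + 70 + 70 + 67 + 68)/7 = 68.2857
Numerator Σ_{t=1}^{6}(z_t−z̄)(z_{t+1}−z̄) = -0.6531
Denominator Σ(z_t−z̄)² = 9.4286
r_1 = -0.6531 / 9.4286 = -0.069

-0.069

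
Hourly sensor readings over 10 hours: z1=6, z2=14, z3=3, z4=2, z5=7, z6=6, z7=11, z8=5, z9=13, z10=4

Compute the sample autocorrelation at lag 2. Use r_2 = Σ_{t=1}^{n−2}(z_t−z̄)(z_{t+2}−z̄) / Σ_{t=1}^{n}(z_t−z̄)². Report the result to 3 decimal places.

Mean z̄ = (6 + 14 + 3 + 2 + 7 + 6 + 11 + 5 + 13 + 4)/10 = 7.1000
Numerator Σ_{t=1}^{8}(z_t−z̄)(z_{t+2}−z̄) = 6.7800
Denominator Σ(z_t−z̄)² = 156.9000
r_2 = 6.7800 / 156.9000 = 0.043

0.043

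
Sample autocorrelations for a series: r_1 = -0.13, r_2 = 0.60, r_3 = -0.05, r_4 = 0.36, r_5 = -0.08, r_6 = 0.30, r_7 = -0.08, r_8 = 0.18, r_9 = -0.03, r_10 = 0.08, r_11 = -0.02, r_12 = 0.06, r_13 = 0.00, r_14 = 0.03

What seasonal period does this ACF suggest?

The largest autocorrelation is r_2 = 0.60, with weaker echoes at lags 4 (0.36), 6 (0.30) and 8 (0.18); the remaining lags stay at or below 0.08.
The dominant spike at lag 2 indicates a seasonal period of 2.

2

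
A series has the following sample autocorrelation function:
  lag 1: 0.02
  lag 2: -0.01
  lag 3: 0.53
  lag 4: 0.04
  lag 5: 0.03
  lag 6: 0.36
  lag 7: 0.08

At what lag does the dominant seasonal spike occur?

The largest autocorrelation is r_3 = 0.53, with a weaker echo at lag 6 (0.36); the remaining lags stay at or below 0.08.
The dominant spike at lag 3 indicates a seasonal period of 3.

3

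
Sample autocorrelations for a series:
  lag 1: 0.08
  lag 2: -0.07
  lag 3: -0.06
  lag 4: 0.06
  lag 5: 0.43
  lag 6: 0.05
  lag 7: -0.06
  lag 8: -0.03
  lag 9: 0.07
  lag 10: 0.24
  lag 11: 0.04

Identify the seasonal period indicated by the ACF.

5

The largest autocorrelation is r_5 = 0.43, with a weaker echo at lag 10 (0.24); the remaining lags stay at or below 0.08.
The dominant spike at lag 5 indicates a seasonal period of 5.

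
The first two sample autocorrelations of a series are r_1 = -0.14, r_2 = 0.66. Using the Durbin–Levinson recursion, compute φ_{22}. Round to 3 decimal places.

0.653

φ_{22} = (r_2 − r_1²) / (1 − r_1²)
r_1² = (-0.14)² = 0.0196
Numerator = 0.66 − 0.0196 = 0.6404; denominator = 1 − 0.0196 = 0.9804
φ_{22} = 0.6404 / 0.9804 = 0.653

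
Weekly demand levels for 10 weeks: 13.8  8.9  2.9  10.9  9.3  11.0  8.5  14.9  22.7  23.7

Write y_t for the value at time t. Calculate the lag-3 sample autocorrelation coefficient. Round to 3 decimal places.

-0.096

Mean ȳ = (13.8 + 8.9 + 2.9 + 10.9 + 9.3 + 11.0 + 8.5 + 14.9 + 22.7 + 23.7)/10 = 12.6600
Σ(y_t−ȳ)(y_{t+3}−ȳ) = (-2.0064) + (12.6336) + (16.2016) + (7.3216) + (-7.5264) + (-16.6664) + (-45.9264) = -35.9688
Denominator Σ(y_t−ȳ)² = 372.8440
r_3 = -35.9688 / 372.8440 = -0.096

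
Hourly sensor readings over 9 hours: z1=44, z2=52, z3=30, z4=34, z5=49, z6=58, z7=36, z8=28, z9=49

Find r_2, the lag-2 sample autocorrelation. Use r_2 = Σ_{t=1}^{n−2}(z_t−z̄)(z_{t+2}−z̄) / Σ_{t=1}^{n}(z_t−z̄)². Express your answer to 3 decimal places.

-0.695

Mean z̄ = (44 + 52 + 30 + 34 + 49 + 58 + 36 + 28 + 49)/9 = 42.2222
Σ(z_t−z̄)(z_{t+2}−z̄) = (-21.7284) + (-80.3951) + (-82.8395) + (-129.7284) + (-42.1728) + (-224.3951) + (-42.1728) = -623.4321
Denominator Σ(z_t−z̄)² = 897.5556
r_2 = -623.4321 / 897.5556 = -0.695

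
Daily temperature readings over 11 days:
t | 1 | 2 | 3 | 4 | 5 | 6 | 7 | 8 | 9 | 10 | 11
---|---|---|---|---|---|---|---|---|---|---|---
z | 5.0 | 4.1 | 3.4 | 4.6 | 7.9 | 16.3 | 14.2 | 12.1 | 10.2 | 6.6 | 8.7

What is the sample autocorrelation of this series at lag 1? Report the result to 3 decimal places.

Mean z̄ = (5.0 + 4.1 + 3.4 + 4.6 + 7.9 + 16.3 + 14.2 + 12.1 + 10.2 + 6.6 + 8.7)/11 = 8.4636
Numerator Σ_{t=1}^{10}(z_t−z̄)(z_{t+1}−z̄) = 122.9841
Denominator Σ(z_t−z̄)² = 186.0055
r_1 = 122.9841 / 186.0055 = 0.661

0.661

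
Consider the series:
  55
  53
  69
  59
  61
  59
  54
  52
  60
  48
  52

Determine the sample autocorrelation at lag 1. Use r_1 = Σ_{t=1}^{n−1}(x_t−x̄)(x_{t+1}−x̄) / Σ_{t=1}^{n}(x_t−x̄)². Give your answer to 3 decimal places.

Mean x̄ = (55 + 53 + 69 + 59 + 61 + 59 + 54 + 52 + 60 + 48 + 52)/11 = 56.5455
Numerator Σ_{t=1}^{10}(x_t−x̄)(x_{t+1}−x̄) = 12.7025
Denominator Σ(x_t−x̄)² = 334.7273
r_1 = 12.7025 / 334.7273 = 0.038

0.038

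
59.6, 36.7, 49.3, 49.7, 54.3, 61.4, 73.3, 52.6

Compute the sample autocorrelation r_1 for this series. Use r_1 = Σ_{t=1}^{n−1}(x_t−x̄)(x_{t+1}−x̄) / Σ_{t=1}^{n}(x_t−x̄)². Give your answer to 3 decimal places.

0.151

Mean x̄ = (59.6 + 36.7 + 49.3 + 49.7 + 54.3 + 61.4 + 73.3 + 52.6)/8 = 54.6125
Deviations from mean: 4.9875, -17.9125, -5.3125, -4.9125, -0.3125, 6.7875, 18.6875, -2.0125
Σ(x_t−x̄)(x_{t+1}−x̄) = (-89.3386) + (95.1602) + (26.0977) + (1.5352) + (-2.1211) + (126.8414) + (-37.6086) = 120.5661
Denominator Σ(x_t−x̄)² = 797.5288
r_1 = 120.5661 / 797.5288 = 0.151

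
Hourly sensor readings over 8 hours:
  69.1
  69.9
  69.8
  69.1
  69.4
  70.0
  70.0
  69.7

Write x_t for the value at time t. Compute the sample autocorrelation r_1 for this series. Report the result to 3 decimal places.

0.014

Mean x̄ = (69.1 + 69.9 + 69.8 + 69.1 + 69.4 + 70.0 + 70.0 + 69.7)/8 = 69.6250
Deviations from mean: -0.5250, 0.2750, 0.1750, -0.5250, -0.2250, 0.3750, 0.3750, 0.0750
Σ(x_t−x̄)(x_{t+1}−x̄) = (-0.1444) + (0.0481) + (-0.0919) + (0.1181) + (-0.0844) + (0.1406) + (0.0281) = 0.0144
Denominator Σ(x_t−x̄)² = 0.9950
r_1 = 0.0144 / 0.9950 = 0.014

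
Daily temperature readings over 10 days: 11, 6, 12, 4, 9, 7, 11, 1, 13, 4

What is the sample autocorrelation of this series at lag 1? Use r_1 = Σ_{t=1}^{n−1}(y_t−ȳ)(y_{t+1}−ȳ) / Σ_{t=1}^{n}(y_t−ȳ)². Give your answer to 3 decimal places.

-0.785

Mean ȳ = (11 + 6 + 12 + 4 + 9 + 7 + 11 + 1 + 13 + 4)/10 = 7.8000
Numerator Σ_{t=1}^{9}(y_t−ȳ)(y_{t+1}−ȳ) = -114.2400
Denominator Σ(y_t−ȳ)² = 145.6000
r_1 = -114.2400 / 145.6000 = -0.785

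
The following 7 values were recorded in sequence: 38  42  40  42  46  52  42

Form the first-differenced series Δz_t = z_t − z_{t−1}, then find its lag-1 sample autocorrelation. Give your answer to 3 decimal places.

-0.272

First differences Δz: 4, -2, 2, 4, 6, -10
Mean of differences = 0.6667
Numerator Σ(Δz_t−Δz̄)(Δz_{t+1}−Δz̄) = -47.1111
Denominator Σ(Δz_t−Δz̄)² = 173.3333
r_1(Δz) = -47.1111 / 173.3333 = -0.272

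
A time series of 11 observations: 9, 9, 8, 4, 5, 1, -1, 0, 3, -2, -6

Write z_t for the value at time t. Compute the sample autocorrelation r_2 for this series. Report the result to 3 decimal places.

Mean z̄ = (9 + 9 + 8 + 4 + 5 + 1 − 1 + 0 + 3 − 2 − 6)/11 = 2.7273
Numerator Σ_{t=1}^{9}(z_t−z̄)(z_{t+2}−z̄) = 56.5785
Denominator Σ(z_t−z̄)² = 236.1818
r_2 = 56.5785 / 236.1818 = 0.240

0.240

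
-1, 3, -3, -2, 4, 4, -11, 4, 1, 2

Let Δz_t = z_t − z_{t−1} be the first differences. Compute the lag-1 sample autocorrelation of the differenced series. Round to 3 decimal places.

-0.541

First differences Δz: 4, -6, 1, 6, 0, -15, 15, -3, 1
Mean of differences = 0.3333
Numerator Σ(Δz_t−Δz̄)(Δz_{t+1}−Δz̄) = -296.4444
Denominator Σ(Δz_t−Δz̄)² = 548.0000
r_1(Δz) = -296.4444 / 548.0000 = -0.541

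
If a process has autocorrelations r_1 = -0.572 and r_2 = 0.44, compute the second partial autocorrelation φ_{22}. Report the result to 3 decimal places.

0.168

φ_{22} = (r_2 − r_1²) / (1 − r_1²)
r_1² = (-0.572)² = 0.327184
Numerator = 0.44 − 0.3272 = 0.1128; denominator = 1 − 0.3272 = 0.6728
φ_{22} = 0.1128 / 0.6728 = 0.168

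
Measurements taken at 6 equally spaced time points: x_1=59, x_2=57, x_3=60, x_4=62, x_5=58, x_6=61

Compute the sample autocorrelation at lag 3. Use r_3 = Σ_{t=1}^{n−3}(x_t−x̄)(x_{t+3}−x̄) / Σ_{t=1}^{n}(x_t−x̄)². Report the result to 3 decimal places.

0.186

Mean x̄ = (59 + 57 + 60 + 62 + 58 + 61)/6 = 59.5000
Deviations from mean: -0.5000, -2.5000, 0.5000, 2.5000, -1.5000, 1.5000
Σ(x_t−x̄)(x_{t+3}−x̄) = (-1.2500) + (3.7500) + (0.7500) = 3.2500
Denominator Σ(x_t−x̄)² = 17.5000
r_3 = 3.2500 / 17.5000 = 0.186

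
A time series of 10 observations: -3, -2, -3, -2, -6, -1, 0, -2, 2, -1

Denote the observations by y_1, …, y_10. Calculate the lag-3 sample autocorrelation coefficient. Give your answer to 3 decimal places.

Mean ȳ = (-3 − 2 − 3 − 2 − 6 − 1 + 0 − 2 + 2 − 1)/10 = -1.8000
Σ(y_t−ȳ)(y_{t+3}−ȳ) = (0.2400) + (0.8400) + (-0.9600) + (-0.3600) + (0.8400) + (3.0400) + (1.4400) = 5.0800
Denominator Σ(y_t−ȳ)² = 39.6000
r_3 = 5.0800 / 39.6000 = 0.128

0.128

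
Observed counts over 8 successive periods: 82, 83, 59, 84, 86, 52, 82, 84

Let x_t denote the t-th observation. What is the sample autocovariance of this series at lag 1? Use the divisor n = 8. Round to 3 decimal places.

-58.031

Mean x̄ = (82 + 83 + 59 + 84 + 86 + 52 + 82 + 84)/8 = 76.5000
Deviations: 5.5000, 6.5000, -17.5000, 7.5000, 9.5000, -24.5000, 5.5000, 7.5000
Σ_{t=1}^{7}(x_t−x̄)(x_{t+1}−x̄) = -464.2500
γ_1 = -464.2500 / 8 = -58.031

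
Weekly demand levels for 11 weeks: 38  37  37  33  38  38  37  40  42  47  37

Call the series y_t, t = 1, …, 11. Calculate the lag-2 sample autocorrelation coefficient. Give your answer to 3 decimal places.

0.118

Mean ȳ = (38 + 37 + 37 + 33 + 38 + 38 + 37 + 40 + 42 + 47 + 37)/11 = 38.5455
Numerator Σ_{t=1}^{9}(y_t−ȳ)(y_{t+2}−ȳ) = 14.9504
Denominator Σ(y_t−ȳ)² = 126.7273
r_2 = 14.9504 / 126.7273 = 0.118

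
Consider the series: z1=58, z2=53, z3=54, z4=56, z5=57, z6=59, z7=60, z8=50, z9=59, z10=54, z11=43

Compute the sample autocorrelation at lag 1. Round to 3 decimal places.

-0.044

Mean z̄ = (58 + 53 + 54 + 56 + 57 + 59 + 60 + 50 + 59 + 54 + 43)/11 = 54.8182
Numerator Σ_{t=1}^{10}(z_t−z̄)(z_{t+1}−z̄) = -10.7603
Denominator Σ(z_t−z̄)² = 245.6364
r_1 = -10.7603 / 245.6364 = -0.044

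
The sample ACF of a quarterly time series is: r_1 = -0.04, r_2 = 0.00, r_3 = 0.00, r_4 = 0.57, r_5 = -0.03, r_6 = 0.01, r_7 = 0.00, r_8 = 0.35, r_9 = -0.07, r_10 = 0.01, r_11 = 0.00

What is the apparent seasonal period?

4

The largest autocorrelation is r_4 = 0.57, with a weaker echo at lag 8 (0.35); the remaining lags stay at or below 0.01.
The dominant spike at lag 4 indicates a seasonal period of 4.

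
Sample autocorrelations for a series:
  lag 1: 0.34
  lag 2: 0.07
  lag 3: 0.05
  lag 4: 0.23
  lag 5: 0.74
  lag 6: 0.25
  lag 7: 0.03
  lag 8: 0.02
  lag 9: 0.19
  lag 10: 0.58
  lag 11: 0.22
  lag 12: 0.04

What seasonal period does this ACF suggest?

The largest autocorrelation is r_5 = 0.74, with a weaker echo at lag 10 (0.58); the remaining lags stay at or below 0.34. The elevated value at lag 1 (0.34), dropping to 0.07 at lag 2, reflects decaying short-term dependence rather than seasonality.
The dominant spike at lag 5 indicates a seasonal period of 5.

5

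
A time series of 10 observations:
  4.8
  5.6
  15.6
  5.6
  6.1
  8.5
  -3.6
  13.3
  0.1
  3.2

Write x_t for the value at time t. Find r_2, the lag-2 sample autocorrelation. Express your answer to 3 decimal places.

Mean x̄ = (4.8 + 5.6 + 15.6 + 5.6 + 6.1 + 8.5 − 3.6 + 13.3 + 0.1 + 3.2)/10 = 5.9200
Numerator Σ_{t=1}^{8}(x_t−x̄)(x_{t+2}−x̄) = 42.8372
Denominator Σ(x_t−x̄)² = 288.2160
r_2 = 42.8372 / 288.2160 = 0.149

0.149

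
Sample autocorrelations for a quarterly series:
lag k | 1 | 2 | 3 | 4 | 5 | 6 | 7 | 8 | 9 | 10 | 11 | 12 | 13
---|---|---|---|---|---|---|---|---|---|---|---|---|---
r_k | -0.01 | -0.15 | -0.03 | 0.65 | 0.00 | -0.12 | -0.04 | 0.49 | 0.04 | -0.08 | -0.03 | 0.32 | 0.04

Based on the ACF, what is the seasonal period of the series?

The largest autocorrelation is r_4 = 0.65, with weaker echoes at lags 8 (0.49) and 12 (0.32); the remaining lags stay at or below 0.04.
The dominant spike at lag 4 indicates a seasonal period of 4.

4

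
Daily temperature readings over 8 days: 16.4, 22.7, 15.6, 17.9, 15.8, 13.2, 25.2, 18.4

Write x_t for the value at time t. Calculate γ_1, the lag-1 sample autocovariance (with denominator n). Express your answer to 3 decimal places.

-4.980

Mean x̄ = (16.4 + 22.7 + 15.6 + 17.9 + 15.8 + 13.2 + 25.2 + 18.4)/8 = 18.1500
Σ_{t=1}^{7}(x_t−x̄)(x_{t+1}−x̄) = -39.8425
γ_1 = -39.8425 / 8 = -4.980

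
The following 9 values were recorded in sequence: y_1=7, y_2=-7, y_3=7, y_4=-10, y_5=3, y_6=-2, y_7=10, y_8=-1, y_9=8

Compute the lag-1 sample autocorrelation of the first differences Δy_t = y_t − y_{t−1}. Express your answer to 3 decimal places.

-0.829

First differences Δy: -14, 14, -17, 13, -5, 12, -11, 9
Mean of differences = 0.1250
Numerator Σ(Δy_t−Δȳ)(Δy_{t+1}−Δȳ) = -1011.7656
Denominator Σ(Δy_t−Δȳ)² = 1220.8750
r_1(Δy) = -1011.7656 / 1220.8750 = -0.829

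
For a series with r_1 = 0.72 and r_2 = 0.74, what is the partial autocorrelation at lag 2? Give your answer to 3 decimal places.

φ_{22} = (r_2 − r_1²) / (1 − r_1²)
r_1² = (0.72)² = 0.5184
Numerator = 0.74 − 0.5184 = 0.2216; denominator = 1 − 0.5184 = 0.4816
φ_{22} = 0.2216 / 0.4816 = 0.460

0.460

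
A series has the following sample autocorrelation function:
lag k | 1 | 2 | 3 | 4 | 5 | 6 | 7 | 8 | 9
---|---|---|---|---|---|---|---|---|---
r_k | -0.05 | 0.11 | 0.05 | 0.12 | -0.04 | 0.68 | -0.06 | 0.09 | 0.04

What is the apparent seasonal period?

6

The largest autocorrelation is r_6 = 0.68; the remaining lags stay at or below 0.12.
The dominant spike at lag 6 indicates a seasonal period of 6.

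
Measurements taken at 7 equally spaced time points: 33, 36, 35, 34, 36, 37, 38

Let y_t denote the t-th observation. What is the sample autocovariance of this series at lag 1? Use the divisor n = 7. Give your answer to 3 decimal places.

Mean ȳ = (33 + 36 + 35 + 34 + 36 + 37 + 38)/7 = 35.5714
Σ_{t=1}^{6}(y_t−ȳ)(y_{t+1}−ȳ) = 2.9592
γ_1 = 2.9592 / 7 = 0.423

0.423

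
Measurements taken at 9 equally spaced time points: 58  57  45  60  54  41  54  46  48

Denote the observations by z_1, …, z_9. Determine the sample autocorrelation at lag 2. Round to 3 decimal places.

Mean z̄ = (58 + 57 + 45 + 60 + 54 + 41 + 54 + 46 + 48)/9 = 51.4444
Σ(z_t−z̄)(z_{t+2}−z̄) = (-42.2469) + (47.5309) + (-16.4691) + (-89.3580) + (6.5309) + (56.8642) + (-8.8025) = -45.9506
Denominator Σ(z_t−z̄)² = 352.2222
r_2 = -45.9506 / 352.2222 = -0.130

-0.130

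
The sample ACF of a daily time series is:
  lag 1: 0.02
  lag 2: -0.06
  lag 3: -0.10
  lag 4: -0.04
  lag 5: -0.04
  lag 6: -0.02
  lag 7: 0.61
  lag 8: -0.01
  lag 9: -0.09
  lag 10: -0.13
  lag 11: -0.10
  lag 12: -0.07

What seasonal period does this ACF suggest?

The largest autocorrelation is r_7 = 0.61; the remaining lags stay at or below 0.02.
The dominant spike at lag 7 indicates a seasonal period of 7.

7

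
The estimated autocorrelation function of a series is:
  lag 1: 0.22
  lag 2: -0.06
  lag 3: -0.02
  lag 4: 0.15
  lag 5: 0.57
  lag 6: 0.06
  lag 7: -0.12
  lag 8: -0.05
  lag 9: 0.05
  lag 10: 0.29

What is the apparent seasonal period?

5

The largest autocorrelation is r_5 = 0.57, with a weaker echo at lag 10 (0.29); the remaining lags stay at or below 0.22.
The dominant spike at lag 5 indicates a seasonal period of 5.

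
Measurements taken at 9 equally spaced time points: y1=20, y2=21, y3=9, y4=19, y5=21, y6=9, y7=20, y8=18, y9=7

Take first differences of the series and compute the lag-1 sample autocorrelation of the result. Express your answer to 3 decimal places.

-0.446

First differences Δy: 1, -12, 10, 2, -12, 11, -2, -11
Mean of differences = -1.6250
Numerator Σ(Δy_t−Δȳ)(Δy_{t+1}−Δȳ) = -275.5156
Denominator Σ(Δy_t−Δȳ)² = 617.8750
r_1(Δy) = -275.5156 / 617.8750 = -0.446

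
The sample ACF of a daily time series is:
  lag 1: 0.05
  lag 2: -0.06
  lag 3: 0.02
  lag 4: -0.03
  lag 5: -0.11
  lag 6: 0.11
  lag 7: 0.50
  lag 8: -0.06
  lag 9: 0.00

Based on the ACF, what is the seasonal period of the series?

7

The largest autocorrelation is r_7 = 0.50; the remaining lags stay at or below 0.11.
The dominant spike at lag 7 indicates a seasonal period of 7.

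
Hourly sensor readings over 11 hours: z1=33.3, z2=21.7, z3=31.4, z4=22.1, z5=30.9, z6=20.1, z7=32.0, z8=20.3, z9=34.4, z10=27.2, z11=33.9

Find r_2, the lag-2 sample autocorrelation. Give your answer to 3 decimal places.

Mean z̄ = (33.3 + 21.7 + 31.4 + 22.1 + 30.9 + 20.1 + 32.0 + 20.3 + 34.4 + 27.2 + 33.9)/11 = 27.9364
Numerator Σ_{t=1}^{9}(z_t−z̄)(z_{t+2}−z̄) = 253.2964
Denominator Σ(z_t−z̄)² = 336.6255
r_2 = 253.2964 / 336.6255 = 0.752

0.752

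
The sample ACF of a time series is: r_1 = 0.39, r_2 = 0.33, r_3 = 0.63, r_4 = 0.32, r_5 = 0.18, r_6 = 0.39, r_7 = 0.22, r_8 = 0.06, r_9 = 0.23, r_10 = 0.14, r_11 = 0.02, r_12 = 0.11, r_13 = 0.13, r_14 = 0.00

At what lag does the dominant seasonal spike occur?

3

The largest autocorrelation is r_3 = 0.63; the remaining lags stay at or below 0.39. The elevated value at lag 1 (0.39), dropping to 0.33 at lag 2, reflects decaying short-term dependence rather than seasonality.
The dominant spike at lag 3 indicates a seasonal period of 3.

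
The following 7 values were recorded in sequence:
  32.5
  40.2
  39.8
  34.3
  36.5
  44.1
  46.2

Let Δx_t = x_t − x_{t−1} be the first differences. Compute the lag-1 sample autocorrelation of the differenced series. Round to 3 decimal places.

0.044

First differences Δx: 7.7, -0.4, -5.5, 2.2, 7.6, 2.1
Mean of differences = 2.2833
Numerator Σ(Δx_t−Δx̄)(Δx_{t+1}−Δx̄) = 5.5814
Denominator Σ(Δx_t−Δx̄)² = 125.4283
r_1(Δx) = 5.5814 / 125.4283 = 0.044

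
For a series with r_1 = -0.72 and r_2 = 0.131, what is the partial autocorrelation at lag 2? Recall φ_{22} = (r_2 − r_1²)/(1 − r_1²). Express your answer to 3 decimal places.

-0.804

φ_{22} = (r_2 − r_1²) / (1 − r_1²)
r_1² = (-0.72)² = 0.5184
Numerator = 0.131 − 0.5184 = -0.3874; denominator = 1 − 0.5184 = 0.4816
φ_{22} = -0.3874 / 0.4816 = -0.804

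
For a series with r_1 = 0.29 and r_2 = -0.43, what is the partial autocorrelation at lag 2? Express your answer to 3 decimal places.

φ_{22} = (r_2 − r_1²) / (1 − r_1²)
r_1² = (0.29)² = 0.0841
Numerator = -0.43 − 0.0841 = -0.5141; denominator = 1 − 0.0841 = 0.9159
φ_{22} = -0.5141 / 0.9159 = -0.561

-0.561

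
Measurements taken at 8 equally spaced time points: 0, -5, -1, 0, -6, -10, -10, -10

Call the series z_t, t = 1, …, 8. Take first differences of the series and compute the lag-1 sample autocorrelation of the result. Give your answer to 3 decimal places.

First differences Δz: -5, 4, 1, -6, -4, 0, 0
Mean of differences = -1.4286
Numerator Σ(Δz_t−Δz̄)(Δz_{t+1}−Δz̄) = -7.1837
Denominator Σ(Δz_t−Δz̄)² = 79.7143
r_1(Δz) = -7.1837 / 79.7143 = -0.090

-0.090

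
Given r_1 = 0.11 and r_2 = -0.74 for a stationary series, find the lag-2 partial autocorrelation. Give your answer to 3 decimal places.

φ_{22} = (r_2 − r_1²) / (1 − r_1²)
r_1² = (0.11)² = 0.0121
Numerator = -0.74 − 0.0121 = -0.7521; denominator = 1 − 0.0121 = 0.9879
φ_{22} = -0.7521 / 0.9879 = -0.761

-0.761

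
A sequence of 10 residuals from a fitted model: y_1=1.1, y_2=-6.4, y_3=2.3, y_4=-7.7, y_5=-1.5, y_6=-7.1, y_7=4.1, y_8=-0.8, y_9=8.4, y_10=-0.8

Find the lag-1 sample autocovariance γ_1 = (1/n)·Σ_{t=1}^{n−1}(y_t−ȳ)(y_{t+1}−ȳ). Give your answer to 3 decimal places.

Mean ȳ = (1.1 − 6.4 + 2.3 − 7.7 − 1.5 − 7.1 + 4.1 − 0.8 + 8.4 − 0.8)/10 = -0.8400
Σ_{t=1}^{9}(y_t−ȳ)(y_{t+1}−ȳ) = -71.1136
γ_1 = -71.1136 / 10 = -7.111

-7.111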